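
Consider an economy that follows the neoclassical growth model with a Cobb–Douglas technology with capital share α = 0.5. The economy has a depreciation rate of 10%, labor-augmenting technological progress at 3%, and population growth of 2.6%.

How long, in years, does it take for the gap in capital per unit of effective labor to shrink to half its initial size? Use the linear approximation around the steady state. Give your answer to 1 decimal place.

Near the steady state the convergence rate is λ = (1 − α)(n + g + δ).
λ = (1 − 0.5) × 0.156 = 0.5 × 0.156 = 0.0780
Half-life = ln 2 / λ = 0.6931 / 0.0780 ≈ 8.89 years

about 8.9 years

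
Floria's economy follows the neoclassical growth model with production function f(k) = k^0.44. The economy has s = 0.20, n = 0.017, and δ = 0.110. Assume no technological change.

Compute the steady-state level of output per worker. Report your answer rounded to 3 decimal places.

y* ≈ 1.429

At the steady state, Δk = 0, so s·k^α = (n + δ)·k.
Dividing both sides by k: k^(1−α) = s / (n + δ).
k^0.56 = 0.20 / (0.017 + 0.110) = 0.20 / 0.127 = 1.5748
k* = 1.5748^(1/0.56) ≈ 2.2500
y* = (k*)^α = 2.2500^0.44 ≈ 1.4288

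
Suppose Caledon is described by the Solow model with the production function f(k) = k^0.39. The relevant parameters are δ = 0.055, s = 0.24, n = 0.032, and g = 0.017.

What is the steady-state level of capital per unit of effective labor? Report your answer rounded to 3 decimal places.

In steady state, investment equals break-even investment: s·k^α = (n + g + δ)·k.
Rearranging, k^(1−α) = s / (n + g + δ).
k^0.61 = 0.24 / (0.032 + 0.017 + 0.055) = 0.24 / 0.104 = 2.3077
k* = 2.3077^(1/0.61) ≈ 3.9389

k* = 3.939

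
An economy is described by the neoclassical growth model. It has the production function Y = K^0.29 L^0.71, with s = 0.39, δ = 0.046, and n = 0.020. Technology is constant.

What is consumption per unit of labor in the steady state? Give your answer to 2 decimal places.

c* = 1.26

At the steady state, Δk = 0, so s·k^α = (n + δ)·k.
Rearranging, k^(1−α) = s / (n + δ).
k^0.71 = 0.39 / (0.020 + 0.046) = 0.39 / 0.066 = 5.9091
k* = 5.9091^(1/0.71) ≈ 12.2081
y* = (k*)^α = 12.2081^0.29 ≈ 2.0660
c* = (1 − s)·y* = (1 − 0.39) × 2.0660 ≈ 1.2603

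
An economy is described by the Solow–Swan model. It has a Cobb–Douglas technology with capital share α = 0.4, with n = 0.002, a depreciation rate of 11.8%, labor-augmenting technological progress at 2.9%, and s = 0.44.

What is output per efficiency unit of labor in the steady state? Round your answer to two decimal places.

Steady state requires s·f(k) = (n + g + δ)·k, i.e. s·k^α = (n + g + δ)·k.
Dividing both sides by k: k^(1−α) = s / (n + g + δ).
k^0.6 = 0.44 / (0.002 + 0.029 + 0.118) = 0.44 / 0.149 = 2.9530
k* = 2.9530^(1/0.6) ≈ 6.0782
y* = (k*)^α = 6.0782^0.4 ≈ 2.0583

y* = 2.06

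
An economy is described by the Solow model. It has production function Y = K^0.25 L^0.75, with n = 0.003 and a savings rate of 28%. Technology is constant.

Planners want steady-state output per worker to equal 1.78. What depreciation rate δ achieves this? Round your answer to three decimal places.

δ ≈ 0.047

In steady state, investment equals break-even investment: s·k^α = (n + δ)·k.
Since y* = [s/(n + δ)]^(α/(1−α)), we have s/(n + δ) = (y*)^((1−α)/α) = 1.78^3 = 5.6398.
Therefore n + δ = s / 5.6398 = 0.28 / 5.6398 = 0.0496, so δ = 0.0496 − 0.003 = 0.0466.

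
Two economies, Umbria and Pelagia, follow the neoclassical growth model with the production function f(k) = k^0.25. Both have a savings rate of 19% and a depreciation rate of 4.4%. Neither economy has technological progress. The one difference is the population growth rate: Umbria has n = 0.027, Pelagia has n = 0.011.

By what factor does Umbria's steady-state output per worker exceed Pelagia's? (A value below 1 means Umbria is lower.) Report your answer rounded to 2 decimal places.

Steady-state y* = [s/(n + δ)]^(α/(1−α)), so the ratio is [ (s_U/(n + δ)_U) / (s_P/(n + δ)_P) ]^0.3333.
s_U/(n + δ)_U = 0.19/0.071 = 2.6761; s_P/(n + δ)_P = 0.19/0.055 = 3.4545.
Ratio = (2.6761/3.4545)^0.3333 = 0.7747^0.3333 ≈ 0.9184

ratio ≈ 0.92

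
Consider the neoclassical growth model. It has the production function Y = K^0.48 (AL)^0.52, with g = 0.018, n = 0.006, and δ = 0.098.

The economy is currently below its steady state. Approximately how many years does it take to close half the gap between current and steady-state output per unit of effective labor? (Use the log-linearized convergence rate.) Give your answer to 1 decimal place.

Near the steady state the convergence rate is λ = (1 − α)(n + g + δ).
λ = (1 − 0.48) × 0.122 = 0.52 × 0.122 = 0.06344
Half-life = ln 2 / λ = 0.6931 / 0.06344 ≈ 10.93 years

half-life ≈ 10.9 years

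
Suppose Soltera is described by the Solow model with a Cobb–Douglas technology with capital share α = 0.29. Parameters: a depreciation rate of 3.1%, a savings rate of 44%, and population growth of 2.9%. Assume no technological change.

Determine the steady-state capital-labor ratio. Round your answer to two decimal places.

k* ≈ 16.55

In steady state, investment equals break-even investment: s·k^α = (n + δ)·k.
Rearranging, k^(1−α) = s / (n + δ).
k^0.71 = 0.44 / (0.029 + 0.031) = 0.44 / 0.060 = 7.3333
k* = 7.3333^(1/0.71) ≈ 16.5475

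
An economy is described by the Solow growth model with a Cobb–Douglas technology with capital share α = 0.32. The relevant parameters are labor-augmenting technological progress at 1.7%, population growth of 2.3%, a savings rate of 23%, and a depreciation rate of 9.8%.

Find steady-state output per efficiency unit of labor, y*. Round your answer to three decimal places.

y* ≈ 1.272

Steady state requires s·f(k) = (n + g + δ)·k, i.e. s·k^α = (n + g + δ)·k.
Dividing both sides by k: k^(1−α) = s / (n + g + δ).
k^0.68 = 0.23 / (0.023 + 0.017 + 0.098) = 0.23 / 0.138 = 1.6667
k* = 1.6667^(1/0.68) ≈ 2.1196
y* = (k*)^α = 2.1196^0.32 ≈ 1.2717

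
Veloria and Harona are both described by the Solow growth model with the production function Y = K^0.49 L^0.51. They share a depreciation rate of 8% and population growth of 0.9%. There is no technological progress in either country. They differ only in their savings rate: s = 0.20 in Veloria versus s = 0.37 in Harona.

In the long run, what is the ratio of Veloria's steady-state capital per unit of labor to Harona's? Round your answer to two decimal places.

Steady-state k* = [s/(n + δ)]^(1/(1−α)), so the ratio is [ (s_V/(n + δ)_V) / (s_H/(n + δ)_H) ]^1.9608.
s_V/(n + δ)_V = 0.20/0.089 = 2.2472; s_H/(n + δ)_H = 0.37/0.089 = 4.1573.
Ratio = (2.2472/4.1573)^1.9608 = 0.5405^1.9608 ≈ 0.2993

k*_V / k*_H ≈ 0.30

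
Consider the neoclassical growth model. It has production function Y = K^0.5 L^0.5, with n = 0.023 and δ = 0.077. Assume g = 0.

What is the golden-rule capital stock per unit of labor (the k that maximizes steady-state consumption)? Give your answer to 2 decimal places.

k_gold ≈ 25.00

The golden rule sets f'(k) = n + δ, i.e. α·k^(α−1) = n + δ.
So k^(1−α) = α / (n + δ) = 0.5 / 0.100 = 5.0000.
k_gold = 5.0000^(1/0.5) ≈ 25.0000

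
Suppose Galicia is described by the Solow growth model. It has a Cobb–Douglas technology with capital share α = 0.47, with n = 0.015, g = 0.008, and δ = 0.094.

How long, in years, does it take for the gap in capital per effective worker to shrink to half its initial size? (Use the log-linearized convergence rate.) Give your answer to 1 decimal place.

about 11.2 years

Near the steady state the convergence rate is λ = (1 − α)(n + g + δ).
λ = (1 − 0.47) × 0.117 = 0.53 × 0.117 = 0.06201
Half-life = ln 2 / λ = 0.6931 / 0.06201 ≈ 11.18 years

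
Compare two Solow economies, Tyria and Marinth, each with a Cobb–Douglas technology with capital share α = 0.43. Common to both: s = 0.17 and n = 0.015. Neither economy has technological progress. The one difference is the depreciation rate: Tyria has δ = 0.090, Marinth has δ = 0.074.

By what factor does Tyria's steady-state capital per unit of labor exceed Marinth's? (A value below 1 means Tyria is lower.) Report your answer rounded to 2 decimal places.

Steady-state k* = [s/(n + δ)]^(1/(1−α)), so the ratio is [ (s_T/(n + δ)_T) / (s_M/(n + δ)_M) ]^1.7544.
s_T/(n + δ)_T = 0.17/0.105 = 1.6190; s_M/(n + δ)_M = 0.17/0.089 = 1.9101.
Ratio = (1.6190/1.9101)^1.7544 = 0.8476^1.7544 ≈ 0.7482

k*_T / k*_M ≈ 0.75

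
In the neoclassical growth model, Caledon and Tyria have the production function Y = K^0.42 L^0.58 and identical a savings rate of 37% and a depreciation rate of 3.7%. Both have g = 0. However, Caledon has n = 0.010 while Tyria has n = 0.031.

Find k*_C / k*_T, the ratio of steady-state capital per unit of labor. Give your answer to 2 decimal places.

Steady-state k* = [s/(n + δ)]^(1/(1−α)), so the ratio is [ (s_C/(n + δ)_C) / (s_T/(n + δ)_T) ]^1.7241.
s_C/(n + δ)_C = 0.37/0.047 = 7.8723; s_T/(n + δ)_T = 0.37/0.068 = 5.4412.
Ratio = (7.8723/5.4412)^1.7241 = 1.4468^1.7241 ≈ 1.8904

ratio ≈ 1.89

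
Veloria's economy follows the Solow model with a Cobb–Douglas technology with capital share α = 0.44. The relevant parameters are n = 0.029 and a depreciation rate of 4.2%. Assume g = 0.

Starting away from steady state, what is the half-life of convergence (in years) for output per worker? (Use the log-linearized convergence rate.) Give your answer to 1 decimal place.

Near the steady state the convergence rate is λ = (1 − α)(n + δ).
λ = (1 − 0.44) × 0.071 = 0.56 × 0.071 = 0.03976
Half-life = ln 2 / λ = 0.6931 / 0.03976 ≈ 17.43 years

half-life ≈ 17.4 years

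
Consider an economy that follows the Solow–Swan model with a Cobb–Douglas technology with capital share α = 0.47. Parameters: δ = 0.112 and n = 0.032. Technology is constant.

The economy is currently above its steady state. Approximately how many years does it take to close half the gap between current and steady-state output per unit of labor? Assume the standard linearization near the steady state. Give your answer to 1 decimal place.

t_½ ≈ 9.1 years

Near the steady state the convergence rate is λ = (1 − α)(n + δ).
λ = (1 − 0.47) × 0.144 = 0.53 × 0.144 = 0.07632
Half-life = ln 2 / λ = 0.6931 / 0.07632 ≈ 9.08 years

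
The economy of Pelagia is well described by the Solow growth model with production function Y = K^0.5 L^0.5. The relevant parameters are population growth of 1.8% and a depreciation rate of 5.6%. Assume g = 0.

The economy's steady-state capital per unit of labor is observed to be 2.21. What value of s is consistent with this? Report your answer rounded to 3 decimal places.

In steady state, investment equals break-even investment: s·k^α = (n + δ)·k.
So s / (n + δ) = (k*)^(1−α) = 2.21^0.5 = 1.4866.
Therefore s = 1.4866 × (n + δ) = 1.4866 × 0.074 = 0.1100.

s ≈ 0.110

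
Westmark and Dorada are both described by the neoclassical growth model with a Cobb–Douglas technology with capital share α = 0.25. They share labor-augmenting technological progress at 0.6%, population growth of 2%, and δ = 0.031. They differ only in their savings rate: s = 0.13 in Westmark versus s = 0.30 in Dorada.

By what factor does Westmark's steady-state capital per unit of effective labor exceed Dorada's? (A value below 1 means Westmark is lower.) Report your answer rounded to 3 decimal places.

ratio ≈ 0.328

Steady-state k* = [s/(n + g + δ)]^(1/(1−α)), so the ratio is [ (s_W/(n + g + δ)_W) / (s_D/(n + g + δ)_D) ]^1.3333.
s_W/(n + g + δ)_W = 0.13/0.057 = 2.2807; s_D/(n + g + δ)_D = 0.30/0.057 = 5.2632.
Ratio = (2.2807/5.2632)^1.3333 = 0.4333^1.3333 ≈ 0.3279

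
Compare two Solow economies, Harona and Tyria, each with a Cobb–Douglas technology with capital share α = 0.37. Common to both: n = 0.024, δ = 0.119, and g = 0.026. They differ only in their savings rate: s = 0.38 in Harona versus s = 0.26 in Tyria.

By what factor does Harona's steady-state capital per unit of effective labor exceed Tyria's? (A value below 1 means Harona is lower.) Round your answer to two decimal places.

Steady-state k* = [s/(n + g + δ)]^(1/(1−α)), so the ratio is [ (s_H/(n + g + δ)_H) / (s_T/(n + g + δ)_T) ]^1.5873.
s_H/(n + g + δ)_H = 0.38/0.169 = 2.2485; s_T/(n + g + δ)_T = 0.26/0.169 = 1.5385.
Ratio = (2.2485/1.5385)^1.5873 = 1.4615^1.5873 ≈ 1.8264

ratio ≈ 1.83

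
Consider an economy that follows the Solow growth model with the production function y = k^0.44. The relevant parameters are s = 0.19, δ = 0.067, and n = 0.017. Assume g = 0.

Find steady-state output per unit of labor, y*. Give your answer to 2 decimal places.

In steady state, investment equals break-even investment: s·k^α = (n + δ)·k.
Dividing both sides by k: k^(1−α) = s / (n + δ).
k^0.56 = 0.19 / (0.017 + 0.067) = 0.19 / 0.084 = 2.2619
k* = 2.2619^(1/0.56) ≈ 4.2952
y* = (k*)^α = 4.2952^0.44 ≈ 1.8989

y* = 1.90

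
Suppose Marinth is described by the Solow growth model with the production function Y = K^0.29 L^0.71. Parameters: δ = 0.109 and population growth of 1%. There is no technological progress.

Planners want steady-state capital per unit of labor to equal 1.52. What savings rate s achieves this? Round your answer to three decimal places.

s ≈ 0.160

Steady state requires s·f(k) = (n + δ)·k, i.e. s·k^α = (n + δ)·k.
So s / (n + δ) = (k*)^(1−α) = 1.52^0.71 = 1.3462.
Therefore s = 1.3462 × (n + δ) = 1.3462 × 0.119 = 0.1602.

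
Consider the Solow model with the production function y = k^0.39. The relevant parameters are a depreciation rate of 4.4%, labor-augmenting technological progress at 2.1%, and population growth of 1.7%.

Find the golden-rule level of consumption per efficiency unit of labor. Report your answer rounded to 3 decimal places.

At the golden rule, f'(k) = n + g + δ, so α·k^(α−1) = n + g + δ and k_gold = (α/(n + g + δ))^(1/(1−α)).
k_gold = (0.39/0.082)^(1/0.61) = 4.7561^1.6393 ≈ 12.8889
c_gold = f(k_gold) − (n + g + δ)·k_gold = 2.7101 − 0.082×12.8889 ≈ 1.6532

c_gold ≈ 1.653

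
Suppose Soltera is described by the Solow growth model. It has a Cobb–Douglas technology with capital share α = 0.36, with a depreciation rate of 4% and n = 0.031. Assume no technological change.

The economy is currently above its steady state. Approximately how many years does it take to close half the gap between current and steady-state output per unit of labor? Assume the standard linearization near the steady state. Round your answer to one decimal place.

t_½ ≈ 15.3 years

Near the steady state the convergence rate is λ = (1 − α)(n + δ).
λ = (1 − 0.36) × 0.071 = 0.64 × 0.071 = 0.04544
Half-life = ln 2 / λ = 0.6931 / 0.04544 ≈ 15.25 years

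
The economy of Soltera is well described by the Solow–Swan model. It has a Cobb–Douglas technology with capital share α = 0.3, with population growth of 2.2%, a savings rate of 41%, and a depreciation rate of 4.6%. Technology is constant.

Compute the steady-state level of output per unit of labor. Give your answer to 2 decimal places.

At the steady state, Δk = 0, so s·k^α = (n + δ)·k.
Dividing both sides by k: k^(1−α) = s / (n + δ).
k^0.7 = 0.41 / (0.022 + 0.046) = 0.41 / 0.068 = 6.0294
k* = 6.0294^(1/0.7) ≈ 13.0220
y* = (k*)^α = 13.0220^0.3 ≈ 2.1597

y* ≈ 2.16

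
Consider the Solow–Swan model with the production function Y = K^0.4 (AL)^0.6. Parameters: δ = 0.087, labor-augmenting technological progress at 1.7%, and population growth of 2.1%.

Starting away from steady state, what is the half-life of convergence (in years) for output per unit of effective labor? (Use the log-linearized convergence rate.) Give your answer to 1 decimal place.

Near the steady state the convergence rate is λ = (1 − α)(n + g + δ).
λ = (1 − 0.4) × 0.125 = 0.6 × 0.125 = 0.0750
Half-life = ln 2 / λ = 0.6931 / 0.0750 ≈ 9.24 years

about 9.2 years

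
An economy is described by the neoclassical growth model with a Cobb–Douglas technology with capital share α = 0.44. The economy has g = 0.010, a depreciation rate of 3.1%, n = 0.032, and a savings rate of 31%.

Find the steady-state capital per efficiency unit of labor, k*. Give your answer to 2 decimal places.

At the steady state, Δk = 0, so s·k^α = (n + g + δ)·k.
Dividing both sides by k: k^(1−α) = s / (n + g + δ).
k^0.56 = 0.31 / (0.032 + 0.010 + 0.031) = 0.31 / 0.073 = 4.2466
k* = 4.2466^(1/0.56) ≈ 13.2283

k* ≈ 13.23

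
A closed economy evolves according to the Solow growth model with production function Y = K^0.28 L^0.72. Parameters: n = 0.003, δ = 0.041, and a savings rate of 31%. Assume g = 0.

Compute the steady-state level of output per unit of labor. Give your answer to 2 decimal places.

y* ≈ 2.14

At the steady state, Δk = 0, so s·k^α = (n + δ)·k.
Dividing both sides by k: k^(1−α) = s / (n + δ).
k^0.72 = 0.31 / (0.003 + 0.041) = 0.31 / 0.044 = 7.0455
k* = 7.0455^(1/0.72) ≈ 15.0541
y* = (k*)^α = 15.0541^0.28 ≈ 2.1367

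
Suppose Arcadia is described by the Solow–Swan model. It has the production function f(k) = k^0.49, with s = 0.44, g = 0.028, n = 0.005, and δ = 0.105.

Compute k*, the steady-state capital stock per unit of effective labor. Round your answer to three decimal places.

In steady state, investment equals break-even investment: s·k^α = (n + g + δ)·k.
Dividing both sides by k: k^(1−α) = s / (n + g + δ).
k^0.51 = 0.44 / (0.005 + 0.028 + 0.105) = 0.44 / 0.138 = 3.1884
k* = 3.1884^(1/0.51) ≈ 9.7140

k* = 9.714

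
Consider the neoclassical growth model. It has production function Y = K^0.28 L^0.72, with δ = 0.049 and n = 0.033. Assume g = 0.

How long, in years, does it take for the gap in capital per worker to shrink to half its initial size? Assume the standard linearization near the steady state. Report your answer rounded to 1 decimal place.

Near the steady state the convergence rate is λ = (1 − α)(n + δ).
λ = (1 − 0.28) × 0.082 = 0.72 × 0.082 = 0.05904
Half-life = ln 2 / λ = 0.6931 / 0.05904 ≈ 11.74 years

half-life ≈ 11.7 years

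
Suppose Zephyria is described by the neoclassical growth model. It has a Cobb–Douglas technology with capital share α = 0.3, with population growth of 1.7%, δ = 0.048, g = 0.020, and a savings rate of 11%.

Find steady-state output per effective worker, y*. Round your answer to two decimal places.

In steady state, investment equals break-even investment: s·k^α = (n + g + δ)·k.
Rearranging, k^(1−α) = s / (n + g + δ).
k^0.7 = 0.11 / (0.017 + 0.020 + 0.048) = 0.11 / 0.085 = 1.2941
k* = 1.2941^(1/0.7) ≈ 1.4453
y* = (k*)^α = 1.4453^0.3 ≈ 1.1168

y* = 1.12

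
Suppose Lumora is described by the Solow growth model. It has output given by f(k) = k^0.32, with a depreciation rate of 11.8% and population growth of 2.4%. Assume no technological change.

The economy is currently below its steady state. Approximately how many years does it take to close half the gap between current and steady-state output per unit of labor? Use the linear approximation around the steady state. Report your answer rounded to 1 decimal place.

half-life ≈ 7.2 years

Near the steady state the convergence rate is λ = (1 − α)(n + δ).
λ = (1 − 0.32) × 0.142 = 0.68 × 0.142 = 0.09656
Half-life = ln 2 / λ = 0.6931 / 0.09656 ≈ 7.18 years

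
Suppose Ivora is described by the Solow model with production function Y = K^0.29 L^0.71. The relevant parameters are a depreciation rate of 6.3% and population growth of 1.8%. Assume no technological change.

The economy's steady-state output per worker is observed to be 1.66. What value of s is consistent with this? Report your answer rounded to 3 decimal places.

In steady state, investment equals break-even investment: s·k^α = (n + δ)·k.
Since y* = [s/(n + δ)]^(α/(1−α)), we have s/(n + δ) = (y*)^((1−α)/α) = 1.66^2.4483 = 3.4585.
Therefore s = 3.4585 × (n + δ) = 3.4585 × 0.081 = 0.2801.

s ≈ 0.280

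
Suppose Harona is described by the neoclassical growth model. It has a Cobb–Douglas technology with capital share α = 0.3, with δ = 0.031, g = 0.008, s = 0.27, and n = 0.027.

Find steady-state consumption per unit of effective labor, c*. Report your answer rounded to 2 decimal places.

c* ≈ 1.34

In steady state, investment equals break-even investment: s·k^α = (n + g + δ)·k.
Rearranging, k^(1−α) = s / (n + g + δ).
k^0.7 = 0.27 / (0.027 + 0.008 + 0.031) = 0.27 / 0.066 = 4.0909
k* = 4.0909^(1/0.7) ≈ 7.4822
y* = (k*)^α = 7.4822^0.3 ≈ 1.8290
c* = (1 − s)·y* = (1 − 0.27) × 1.8290 ≈ 1.3352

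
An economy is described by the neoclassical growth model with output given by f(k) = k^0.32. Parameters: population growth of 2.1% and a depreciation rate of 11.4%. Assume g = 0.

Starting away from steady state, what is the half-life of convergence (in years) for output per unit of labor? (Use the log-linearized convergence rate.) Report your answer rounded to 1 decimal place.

t_½ ≈ 7.6 years

Near the steady state the convergence rate is λ = (1 − α)(n + δ).
λ = (1 − 0.32) × 0.135 = 0.68 × 0.135 = 0.0918
Half-life = ln 2 / λ = 0.6931 / 0.0918 ≈ 7.55 years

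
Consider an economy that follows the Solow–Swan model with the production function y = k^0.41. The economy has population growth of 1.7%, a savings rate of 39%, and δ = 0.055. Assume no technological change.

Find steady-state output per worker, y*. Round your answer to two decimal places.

In steady state, investment equals break-even investment: s·k^α = (n + δ)·k.
Dividing both sides by k: k^(1−α) = s / (n + δ).
k^0.59 = 0.39 / (0.017 + 0.055) = 0.39 / 0.072 = 5.4167
k* = 5.4167^(1/0.59) ≈ 17.5234
y* = (k*)^α = 17.5234^0.41 ≈ 3.2351

y* ≈ 3.24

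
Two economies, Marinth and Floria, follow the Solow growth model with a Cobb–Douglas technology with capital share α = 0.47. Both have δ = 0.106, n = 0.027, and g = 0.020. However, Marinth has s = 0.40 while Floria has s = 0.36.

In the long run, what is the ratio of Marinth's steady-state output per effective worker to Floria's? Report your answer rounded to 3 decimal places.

Steady-state y* = [s/(n + g + δ)]^(α/(1−α)), so the ratio is [ (s_M/(n + g + δ)_M) / (s_F/(n + g + δ)_F) ]^0.8868.
s_M/(n + g + δ)_M = 0.40/0.153 = 2.6144; s_F/(n + g + δ)_F = 0.36/0.153 = 2.3529.
Ratio = (2.6144/2.3529)^0.8868 = 1.1111^0.8868 ≈ 1.0979

ratio ≈ 1.098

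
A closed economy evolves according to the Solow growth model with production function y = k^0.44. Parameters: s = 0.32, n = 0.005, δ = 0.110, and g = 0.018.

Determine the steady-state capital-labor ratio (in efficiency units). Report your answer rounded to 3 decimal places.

k* = 4.796

At the steady state, Δk = 0, so s·k^α = (n + g + δ)·k.
Dividing both sides by k: k^(1−α) = s / (n + g + δ).
k^0.56 = 0.32 / (0.005 + 0.018 + 0.110) = 0.32 / 0.133 = 2.4060
k* = 2.4060^(1/0.56) ≈ 4.7961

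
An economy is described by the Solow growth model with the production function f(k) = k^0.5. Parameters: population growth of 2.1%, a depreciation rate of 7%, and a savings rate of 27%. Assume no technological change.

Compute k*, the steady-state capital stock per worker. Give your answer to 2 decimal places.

In steady state, investment equals break-even investment: s·k^α = (n + δ)·k.
Rearranging, k^(1−α) = s / (n + δ).
k^0.5 = 0.27 / (0.021 + 0.070) = 0.27 / 0.091 = 2.9670
k* = 2.9670^(1/0.5) ≈ 8.8031

k* ≈ 8.80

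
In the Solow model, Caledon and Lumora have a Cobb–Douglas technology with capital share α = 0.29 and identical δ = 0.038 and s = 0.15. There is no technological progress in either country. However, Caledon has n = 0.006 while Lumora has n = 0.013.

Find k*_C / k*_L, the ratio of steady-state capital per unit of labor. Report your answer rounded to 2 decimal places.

ratio ≈ 1.23

Steady-state k* = [s/(n + δ)]^(1/(1−α)), so the ratio is [ (s_C/(n + δ)_C) / (s_L/(n + δ)_L) ]^1.4085.
s_C/(n + δ)_C = 0.15/0.044 = 3.4091; s_L/(n + δ)_L = 0.15/0.051 = 2.9412.
Ratio = (3.4091/2.9412)^1.4085 = 1.1591^1.4085 ≈ 1.2312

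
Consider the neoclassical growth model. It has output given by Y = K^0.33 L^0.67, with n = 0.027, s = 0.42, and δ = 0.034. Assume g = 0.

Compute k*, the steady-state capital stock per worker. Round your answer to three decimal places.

k* ≈ 17.808

In steady state, investment equals break-even investment: s·k^α = (n + δ)·k.
Rearranging, k^(1−α) = s / (n + δ).
k^0.67 = 0.42 / (0.027 + 0.034) = 0.42 / 0.061 = 6.8852
k* = 6.8852^(1/0.67) ≈ 17.8083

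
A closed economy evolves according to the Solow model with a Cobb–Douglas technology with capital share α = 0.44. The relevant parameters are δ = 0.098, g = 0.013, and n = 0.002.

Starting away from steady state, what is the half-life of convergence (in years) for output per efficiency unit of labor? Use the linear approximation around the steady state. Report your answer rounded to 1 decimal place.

half-life ≈ 11.0 years

Near the steady state the convergence rate is λ = (1 − α)(n + g + δ).
λ = (1 − 0.44) × 0.113 = 0.56 × 0.113 = 0.06328
Half-life = ln 2 / λ = 0.6931 / 0.06328 ≈ 10.95 years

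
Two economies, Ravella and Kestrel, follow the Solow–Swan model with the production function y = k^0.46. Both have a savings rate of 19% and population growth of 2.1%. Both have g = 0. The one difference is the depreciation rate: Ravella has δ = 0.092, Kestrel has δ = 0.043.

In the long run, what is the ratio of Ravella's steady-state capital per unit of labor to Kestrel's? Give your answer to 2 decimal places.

ratio ≈ 0.35

Steady-state k* = [s/(n + δ)]^(1/(1−α)), so the ratio is [ (s_R/(n + δ)_R) / (s_K/(n + δ)_K) ]^1.8519.
s_R/(n + δ)_R = 0.19/0.113 = 1.6814; s_K/(n + δ)_K = 0.19/0.064 = 2.9688.
Ratio = (1.6814/2.9688)^1.8519 = 0.5664^1.8519 ≈ 0.3490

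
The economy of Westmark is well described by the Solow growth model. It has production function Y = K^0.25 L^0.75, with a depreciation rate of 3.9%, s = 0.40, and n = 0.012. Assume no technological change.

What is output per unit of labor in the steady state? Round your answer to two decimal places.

Steady state requires s·f(k) = (n + δ)·k, i.e. s·k^α = (n + δ)·k.
Rearranging, k^(1−α) = s / (n + δ).
k^0.75 = 0.40 / (0.012 + 0.039) = 0.40 / 0.051 = 7.8431
k* = 7.8431^(1/0.75) ≈ 15.5830
y* = (k*)^α = 15.5830^0.25 ≈ 1.9868

y* ≈ 1.99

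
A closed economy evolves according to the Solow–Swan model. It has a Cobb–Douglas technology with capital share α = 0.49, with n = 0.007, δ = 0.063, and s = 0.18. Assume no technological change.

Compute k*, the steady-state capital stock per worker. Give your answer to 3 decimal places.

k* ≈ 6.372

At the steady state, Δk = 0, so s·k^α = (n + δ)·k.
Dividing both sides by k: k^(1−α) = s / (n + δ).
k^0.51 = 0.18 / (0.007 + 0.063) = 0.18 / 0.070 = 2.5714
k* = 2.5714^(1/0.51) ≈ 6.3717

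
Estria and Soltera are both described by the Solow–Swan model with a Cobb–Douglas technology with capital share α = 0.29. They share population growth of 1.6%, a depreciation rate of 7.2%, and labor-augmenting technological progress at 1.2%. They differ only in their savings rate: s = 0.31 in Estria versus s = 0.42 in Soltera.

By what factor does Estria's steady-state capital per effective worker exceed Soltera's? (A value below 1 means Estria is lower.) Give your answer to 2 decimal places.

ratio ≈ 0.65

Steady-state k* = [s/(n + g + δ)]^(1/(1−α)), so the ratio is [ (s_E/(n + g + δ)_E) / (s_S/(n + g + δ)_S) ]^1.4085.
s_E/(n + g + δ)_E = 0.31/0.100 = 3.1000; s_S/(n + g + δ)_S = 0.42/0.100 = 4.2000.
Ratio = (3.1000/4.2000)^1.4085 = 0.7381^1.4085 ≈ 0.6520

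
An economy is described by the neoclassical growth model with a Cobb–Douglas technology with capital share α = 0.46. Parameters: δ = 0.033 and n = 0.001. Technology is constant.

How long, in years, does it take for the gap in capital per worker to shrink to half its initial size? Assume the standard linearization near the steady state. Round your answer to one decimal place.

Near the steady state the convergence rate is λ = (1 − α)(n + δ).
λ = (1 − 0.46) × 0.034 = 0.54 × 0.034 = 0.01836
Half-life = ln 2 / λ = 0.6931 / 0.01836 ≈ 37.75 years

half-life ≈ 37.8 years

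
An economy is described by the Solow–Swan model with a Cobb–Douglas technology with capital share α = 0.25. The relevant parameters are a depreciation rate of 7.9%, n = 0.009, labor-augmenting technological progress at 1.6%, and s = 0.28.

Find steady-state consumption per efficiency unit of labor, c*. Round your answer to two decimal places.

c* ≈ 1.00

At the steady state, Δk = 0, so s·k^α = (n + g + δ)·k.
Dividing both sides by k: k^(1−α) = s / (n + g + δ).
k^0.75 = 0.28 / (0.009 + 0.016 + 0.079) = 0.28 / 0.104 = 2.6923
k* = 2.6923^(1/0.75) ≈ 3.7454
y* = (k*)^α = 3.7454^0.25 ≈ 1.3912
c* = (1 − s)·y* = (1 − 0.28) × 1.3912 ≈ 1.0017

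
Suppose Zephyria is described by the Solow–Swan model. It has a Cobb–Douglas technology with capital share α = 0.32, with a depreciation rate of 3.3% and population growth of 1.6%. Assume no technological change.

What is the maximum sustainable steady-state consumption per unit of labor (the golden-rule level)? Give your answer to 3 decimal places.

At the golden rule, f'(k) = n + δ, so α·k^(α−1) = n + δ and k_gold = (α/(n + δ))^(1/(1−α)).
k_gold = (0.32/0.049)^(1/0.68) = 6.5306^1.4706 ≈ 15.7932
c_gold = f(k_gold) − (n + δ)·k_gold = 2.4183 − 0.049×15.7932 ≈ 1.6444

c_gold ≈ 1.644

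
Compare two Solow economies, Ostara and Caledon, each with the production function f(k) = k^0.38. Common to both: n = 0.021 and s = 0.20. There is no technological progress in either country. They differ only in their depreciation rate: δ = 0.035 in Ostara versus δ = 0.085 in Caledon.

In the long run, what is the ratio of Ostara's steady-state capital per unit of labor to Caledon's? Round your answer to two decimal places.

Steady-state k* = [s/(n + δ)]^(1/(1−α)), so the ratio is [ (s_O/(n + δ)_O) / (s_C/(n + δ)_C) ]^1.6129.
s_O/(n + δ)_O = 0.20/0.056 = 3.5714; s_C/(n + δ)_C = 0.20/0.106 = 1.8868.
Ratio = (3.5714/1.8868)^1.6129 = 1.8928^1.6129 ≈ 2.7986

k*_O / k*_C ≈ 2.80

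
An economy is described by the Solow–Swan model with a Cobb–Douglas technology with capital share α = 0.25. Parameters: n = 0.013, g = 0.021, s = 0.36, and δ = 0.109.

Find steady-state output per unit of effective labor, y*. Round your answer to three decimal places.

In steady state, investment equals break-even investment: s·k^α = (n + g + δ)·k.
Dividing both sides by k: k^(1−α) = s / (n + g + δ).
k^0.75 = 0.36 / (0.013 + 0.021 + 0.109) = 0.36 / 0.143 = 2.5175
k* = 2.5175^(1/0.75) ≈ 3.4247
y* = (k*)^α = 3.4247^0.25 ≈ 1.3604

y* = 1.360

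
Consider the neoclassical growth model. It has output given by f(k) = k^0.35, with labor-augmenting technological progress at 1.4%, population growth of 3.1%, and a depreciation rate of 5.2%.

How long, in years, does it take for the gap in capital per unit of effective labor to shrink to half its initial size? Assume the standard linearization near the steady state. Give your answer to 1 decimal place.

Near the steady state the convergence rate is λ = (1 − α)(n + g + δ).
λ = (1 − 0.35) × 0.097 = 0.65 × 0.097 = 0.06305
Half-life = ln 2 / λ = 0.6931 / 0.06305 ≈ 10.99 years

t_½ ≈ 11.0 years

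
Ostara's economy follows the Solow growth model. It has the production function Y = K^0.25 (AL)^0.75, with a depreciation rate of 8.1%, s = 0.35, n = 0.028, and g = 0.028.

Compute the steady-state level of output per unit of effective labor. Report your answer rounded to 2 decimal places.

Steady state requires s·f(k) = (n + g + δ)·k, i.e. s·k^α = (n + g + δ)·k.
Dividing both sides by k: k^(1−α) = s / (n + g + δ).
k^0.75 = 0.35 / (0.028 + 0.028 + 0.081) = 0.35 / 0.137 = 2.5547
k* = 2.5547^(1/0.75) ≈ 3.4924
y* = (k*)^α = 3.4924^0.25 ≈ 1.3670

y* = 1.37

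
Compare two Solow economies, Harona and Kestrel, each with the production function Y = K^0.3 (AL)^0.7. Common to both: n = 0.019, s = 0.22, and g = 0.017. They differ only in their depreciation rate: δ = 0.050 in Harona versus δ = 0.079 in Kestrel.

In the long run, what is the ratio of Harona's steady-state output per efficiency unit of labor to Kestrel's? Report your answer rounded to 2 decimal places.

ratio ≈ 1.13

Steady-state y* = [s/(n + g + δ)]^(α/(1−α)), so the ratio is [ (s_H/(n + g + δ)_H) / (s_K/(n + g + δ)_K) ]^0.4286.
s_H/(n + g + δ)_H = 0.22/0.086 = 2.5581; s_K/(n + g + δ)_K = 0.22/0.115 = 1.9130.
Ratio = (2.5581/1.9130)^0.4286 = 1.3372^0.4286 ≈ 1.1326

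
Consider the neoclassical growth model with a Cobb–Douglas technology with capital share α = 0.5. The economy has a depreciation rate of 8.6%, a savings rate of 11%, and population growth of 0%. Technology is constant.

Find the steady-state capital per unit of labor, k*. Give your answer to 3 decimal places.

k* = 1.636

Steady state requires s·f(k) = (n + δ)·k, i.e. s·k^α = (n + δ)·k.
Rearranging, k^(1−α) = s / (n + δ).
k^0.5 = 0.11 / (0.000 + 0.086) = 0.11 / 0.086 = 1.2791
k* = 1.2791^(1/0.5) ≈ 1.6361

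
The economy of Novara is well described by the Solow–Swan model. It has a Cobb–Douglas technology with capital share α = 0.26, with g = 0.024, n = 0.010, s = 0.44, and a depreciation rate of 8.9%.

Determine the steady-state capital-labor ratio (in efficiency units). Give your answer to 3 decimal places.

In steady state, investment equals break-even investment: s·k^α = (n + g + δ)·k.
Dividing both sides by k: k^(1−α) = s / (n + g + δ).
k^0.74 = 0.44 / (0.010 + 0.024 + 0.089) = 0.44 / 0.123 = 3.5772
k* = 3.5772^(1/0.74) ≈ 5.5980

k* = 5.598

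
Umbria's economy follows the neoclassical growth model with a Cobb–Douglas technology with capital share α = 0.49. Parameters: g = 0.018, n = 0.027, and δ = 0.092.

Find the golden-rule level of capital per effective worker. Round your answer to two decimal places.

k_gold ≈ 12.17

The golden rule sets f'(k) = n + g + δ, i.e. α·k^(α−1) = n + g + δ.
So k^(1−α) = α / (n + g + δ) = 0.49 / 0.137 = 3.5766.
k_gold = 3.5766^(1/0.51) ≈ 12.1685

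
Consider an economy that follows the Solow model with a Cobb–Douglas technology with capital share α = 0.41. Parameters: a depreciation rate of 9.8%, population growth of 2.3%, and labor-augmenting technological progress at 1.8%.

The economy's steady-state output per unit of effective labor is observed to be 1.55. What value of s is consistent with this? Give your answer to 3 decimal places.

s ≈ 0.261

Steady state requires s·f(k) = (n + g + δ)·k, i.e. s·k^α = (n + g + δ)·k.
Since y* = [s/(n + g + δ)]^(α/(1−α)), we have s/(n + g + δ) = (y*)^((1−α)/α) = 1.55^1.439 = 1.8788.
Therefore s = 1.8788 × (n + g + δ) = 1.8788 × 0.139 = 0.2612.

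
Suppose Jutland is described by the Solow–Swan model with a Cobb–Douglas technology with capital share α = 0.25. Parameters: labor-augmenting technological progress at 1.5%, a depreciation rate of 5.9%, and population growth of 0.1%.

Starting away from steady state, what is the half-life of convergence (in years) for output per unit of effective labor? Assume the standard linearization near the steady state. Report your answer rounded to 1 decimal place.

half-life ≈ 12.3 years

Near the steady state the convergence rate is λ = (1 − α)(n + g + δ).
λ = (1 − 0.25) × 0.075 = 0.75 × 0.075 = 0.05625
Half-life = ln 2 / λ = 0.6931 / 0.05625 ≈ 12.32 years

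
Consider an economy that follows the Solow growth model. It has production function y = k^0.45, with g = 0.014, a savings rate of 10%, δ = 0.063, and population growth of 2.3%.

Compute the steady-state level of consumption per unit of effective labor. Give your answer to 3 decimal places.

c* = 0.900

In steady state, investment equals break-even investment: s·k^α = (n + g + δ)·k.
Dividing both sides by k: k^(1−α) = s / (n + g + δ).
k^0.55 = 0.10 / (0.023 + 0.014 + 0.063) = 0.10 / 0.100 = 1.0000
k* = 1.0000^(1/0.55) ≈ 1.0000
y* = (k*)^α = 1.0000^0.45 ≈ 1.0000
c* = (1 − s)·y* = (1 − 0.10) × 1.0000 ≈ 0.9000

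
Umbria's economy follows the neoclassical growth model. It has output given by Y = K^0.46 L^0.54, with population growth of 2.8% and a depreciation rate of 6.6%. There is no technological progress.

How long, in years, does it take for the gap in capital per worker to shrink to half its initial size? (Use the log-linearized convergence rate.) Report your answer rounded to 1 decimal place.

Near the steady state the convergence rate is λ = (1 − α)(n + δ).
λ = (1 − 0.46) × 0.094 = 0.54 × 0.094 = 0.05076
Half-life = ln 2 / λ = 0.6931 / 0.05076 ≈ 13.65 years

half-life ≈ 13.7 years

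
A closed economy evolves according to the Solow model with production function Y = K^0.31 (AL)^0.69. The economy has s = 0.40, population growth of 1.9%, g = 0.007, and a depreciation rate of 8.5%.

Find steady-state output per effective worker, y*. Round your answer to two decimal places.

y* = 1.78

Steady state requires s·f(k) = (n + g + δ)·k, i.e. s·k^α = (n + g + δ)·k.
Dividing both sides by k: k^(1−α) = s / (n + g + δ).
k^0.69 = 0.40 / (0.019 + 0.007 + 0.085) = 0.40 / 0.111 = 3.6036
k* = 3.6036^(1/0.69) ≈ 6.4101
y* = (k*)^α = 6.4101^0.31 ≈ 1.7788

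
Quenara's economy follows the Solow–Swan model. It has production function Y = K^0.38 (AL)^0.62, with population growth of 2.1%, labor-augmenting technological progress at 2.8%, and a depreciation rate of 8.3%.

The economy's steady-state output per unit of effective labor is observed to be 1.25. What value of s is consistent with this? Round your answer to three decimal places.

s ≈ 0.190

Steady state requires s·f(k) = (n + g + δ)·k, i.e. s·k^α = (n + g + δ)·k.
Since y* = [s/(n + g + δ)]^(α/(1−α)), we have s/(n + g + δ) = (y*)^((1−α)/α) = 1.25^1.6316 = 1.4392.
Therefore s = 1.4392 × (n + g + δ) = 1.4392 × 0.132 = 0.1900.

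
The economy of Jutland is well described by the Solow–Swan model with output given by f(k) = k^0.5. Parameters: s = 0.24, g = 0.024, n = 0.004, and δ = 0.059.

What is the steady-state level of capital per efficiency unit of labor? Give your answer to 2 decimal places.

At the steady state, Δk = 0, so s·k^α = (n + g + δ)·k.
Dividing both sides by k: k^(1−α) = s / (n + g + δ).
k^0.5 = 0.24 / (0.004 + 0.024 + 0.059) = 0.24 / 0.087 = 2.7586
k* = 2.7586^(1/0.5) ≈ 7.6099

k* ≈ 7.61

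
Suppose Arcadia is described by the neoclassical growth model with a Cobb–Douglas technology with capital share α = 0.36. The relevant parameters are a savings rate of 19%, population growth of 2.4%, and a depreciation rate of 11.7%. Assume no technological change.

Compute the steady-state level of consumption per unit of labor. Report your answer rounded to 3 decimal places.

c* = 0.958

In steady state, investment equals break-even investment: s·k^α = (n + δ)·k.
Dividing both sides by k: k^(1−α) = s / (n + δ).
k^0.64 = 0.19 / (0.024 + 0.117) = 0.19 / 0.141 = 1.3475
k* = 1.3475^(1/0.64) ≈ 1.5936
y* = (k*)^α = 1.5936^0.36 ≈ 1.1827
c* = (1 − s)·y* = (1 − 0.19) × 1.1827 ≈ 0.9580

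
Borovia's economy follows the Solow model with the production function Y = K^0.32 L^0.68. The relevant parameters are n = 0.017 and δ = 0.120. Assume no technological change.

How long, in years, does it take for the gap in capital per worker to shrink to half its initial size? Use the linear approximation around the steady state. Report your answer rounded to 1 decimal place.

Near the steady state the convergence rate is λ = (1 − α)(n + δ).
λ = (1 − 0.32) × 0.137 = 0.68 × 0.137 = 0.09316
Half-life = ln 2 / λ = 0.6931 / 0.09316 ≈ 7.44 years

about 7.4 years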